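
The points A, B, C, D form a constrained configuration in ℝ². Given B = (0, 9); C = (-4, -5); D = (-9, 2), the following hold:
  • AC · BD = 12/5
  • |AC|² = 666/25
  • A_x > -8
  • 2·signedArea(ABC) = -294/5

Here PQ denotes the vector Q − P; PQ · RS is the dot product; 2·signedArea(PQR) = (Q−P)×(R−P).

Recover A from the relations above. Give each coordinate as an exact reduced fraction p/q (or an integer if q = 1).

1. A_x = -7  [AC · BD = 12/5 ∩ 2·signedArea(ABC) = -294/5]
2. A_y = -4/5  [AC · BD = 12/5 ∩ 2·signedArea(ABC) = -294/5]
   → A = (-7, -4/5)

A = (-7, -4/5)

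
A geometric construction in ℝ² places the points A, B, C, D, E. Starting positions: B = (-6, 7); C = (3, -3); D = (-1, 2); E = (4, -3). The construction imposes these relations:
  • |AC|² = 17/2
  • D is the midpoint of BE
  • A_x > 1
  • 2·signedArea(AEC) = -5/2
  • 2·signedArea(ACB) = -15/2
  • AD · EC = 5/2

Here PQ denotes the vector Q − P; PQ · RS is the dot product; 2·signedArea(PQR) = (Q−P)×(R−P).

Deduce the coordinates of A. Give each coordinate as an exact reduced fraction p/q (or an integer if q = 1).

1. A_x = 3/2  [2·signedArea(ACB) = -15/2 ∩ 2·signedArea(AEC) = -5/2]
2. A_y = -1/2  [2·signedArea(ACB) = -15/2 ∩ 2·signedArea(AEC) = -5/2]
   → A = (3/2, -1/2)

A = (3/2, -1/2)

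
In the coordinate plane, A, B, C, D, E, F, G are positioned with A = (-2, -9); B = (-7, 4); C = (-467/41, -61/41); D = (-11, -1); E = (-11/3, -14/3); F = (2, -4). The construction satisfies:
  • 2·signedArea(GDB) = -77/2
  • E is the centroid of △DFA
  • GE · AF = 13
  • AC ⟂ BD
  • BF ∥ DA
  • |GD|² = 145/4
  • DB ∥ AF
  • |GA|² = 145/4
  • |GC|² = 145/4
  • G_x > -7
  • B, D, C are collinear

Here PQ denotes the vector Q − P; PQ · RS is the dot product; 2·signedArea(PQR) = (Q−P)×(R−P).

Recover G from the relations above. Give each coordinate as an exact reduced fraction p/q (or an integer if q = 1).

G = (-13/2, -5)

1. G_x = -13/2  [2·signedArea(GDB) = -77/2 ∩ GE · AF = 13]
2. G_y = -5  [2·signedArea(GDB) = -77/2 ∩ GE · AF = 13]
   → G = (-13/2, -5)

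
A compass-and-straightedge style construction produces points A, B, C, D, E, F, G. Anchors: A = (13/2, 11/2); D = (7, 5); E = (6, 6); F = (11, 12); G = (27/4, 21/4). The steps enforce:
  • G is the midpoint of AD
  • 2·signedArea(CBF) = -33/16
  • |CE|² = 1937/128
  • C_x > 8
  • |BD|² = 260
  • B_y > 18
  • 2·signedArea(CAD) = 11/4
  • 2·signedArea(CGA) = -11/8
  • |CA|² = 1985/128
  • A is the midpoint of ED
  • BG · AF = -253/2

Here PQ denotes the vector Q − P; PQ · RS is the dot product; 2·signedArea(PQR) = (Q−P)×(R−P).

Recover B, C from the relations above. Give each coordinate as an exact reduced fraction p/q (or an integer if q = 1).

1. B_x = 15  [line -9/2·x + -13/2·y + 191 = 0 ∩ |BD|² = 260]
2. B_y = 19  [line -9/2·x + -13/2·y + 191 = 0 ∩ |BD|² = 260]
   → B = (15, 19)
3. C_x = 141/16  [2·signedArea(CGA) = -11/8 ∩ 2·signedArea(CBF) = -33/16]
4. C_y = 139/16  [2·signedArea(CGA) = -11/8 ∩ 2·signedArea(CBF) = -33/16]
   → C = (141/16, 139/16)

B = (15, 19)
C = (141/16, 139/16)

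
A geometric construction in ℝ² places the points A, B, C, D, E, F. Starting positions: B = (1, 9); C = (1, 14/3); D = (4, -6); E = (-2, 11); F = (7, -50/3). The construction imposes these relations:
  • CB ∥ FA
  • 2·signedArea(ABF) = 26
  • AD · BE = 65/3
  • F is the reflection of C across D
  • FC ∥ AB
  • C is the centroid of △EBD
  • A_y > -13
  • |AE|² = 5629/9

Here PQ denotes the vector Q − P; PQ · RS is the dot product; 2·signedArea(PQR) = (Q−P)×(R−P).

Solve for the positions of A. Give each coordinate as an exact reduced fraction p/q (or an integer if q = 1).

1. A_x = 7  [FC ∥ AB ∩ CB ∥ FA]
2. A_y = -37/3  [FC ∥ AB ∩ CB ∥ FA]
   → A = (7, -37/3)

A = (7, -37/3)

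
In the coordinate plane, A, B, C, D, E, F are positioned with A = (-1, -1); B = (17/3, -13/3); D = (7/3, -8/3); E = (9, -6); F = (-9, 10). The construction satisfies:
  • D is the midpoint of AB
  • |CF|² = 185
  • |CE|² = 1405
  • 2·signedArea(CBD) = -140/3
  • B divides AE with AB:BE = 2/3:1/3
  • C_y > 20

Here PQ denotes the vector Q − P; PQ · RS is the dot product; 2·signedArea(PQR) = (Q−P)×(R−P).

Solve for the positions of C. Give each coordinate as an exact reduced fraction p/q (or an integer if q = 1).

1. C_x = -17  [line -5/3·x + -10/3·y + 125/3 = 0 ∩ |CF|² = 185]
2. C_y = 21  [line -5/3·x + -10/3·y + 125/3 = 0 ∩ |CF|² = 185]
   → C = (-17, 21)

C = (-17, 21)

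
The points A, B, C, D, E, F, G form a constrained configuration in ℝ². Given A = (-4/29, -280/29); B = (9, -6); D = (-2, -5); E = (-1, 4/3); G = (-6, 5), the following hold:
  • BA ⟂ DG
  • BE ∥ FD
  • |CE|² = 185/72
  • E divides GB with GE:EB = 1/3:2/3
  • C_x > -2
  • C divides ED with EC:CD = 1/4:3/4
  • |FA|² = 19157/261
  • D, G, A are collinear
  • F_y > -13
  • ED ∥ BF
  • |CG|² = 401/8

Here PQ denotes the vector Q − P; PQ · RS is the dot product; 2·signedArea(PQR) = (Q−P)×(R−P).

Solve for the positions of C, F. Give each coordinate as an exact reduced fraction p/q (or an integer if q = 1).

1. C_x = -5/4  [C divides ED with EC:CD = 1/4:3/4]
2. C_y = -1/4  [C divides ED with EC:CD = 1/4:3/4]
   → C = (-5/4, -1/4)
3. F_x = 8  [BE ∥ FD ∩ ED ∥ BF]
4. F_y = -37/3  [BE ∥ FD ∩ ED ∥ BF]
   → F = (8, -37/3)

C = (-5/4, -1/4)
F = (8, -37/3)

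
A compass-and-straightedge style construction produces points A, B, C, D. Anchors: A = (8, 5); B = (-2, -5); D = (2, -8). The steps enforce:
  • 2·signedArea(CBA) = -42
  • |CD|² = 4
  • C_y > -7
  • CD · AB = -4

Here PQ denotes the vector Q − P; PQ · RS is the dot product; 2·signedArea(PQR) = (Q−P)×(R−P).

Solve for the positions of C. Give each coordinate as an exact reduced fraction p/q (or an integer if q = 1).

1. C_x = 2/5  [2·signedArea(CBA) = -42 ∩ CD · AB = -4]
2. C_y = -34/5  [2·signedArea(CBA) = -42 ∩ CD · AB = -4]
   → C = (2/5, -34/5)

C = (2/5, -34/5)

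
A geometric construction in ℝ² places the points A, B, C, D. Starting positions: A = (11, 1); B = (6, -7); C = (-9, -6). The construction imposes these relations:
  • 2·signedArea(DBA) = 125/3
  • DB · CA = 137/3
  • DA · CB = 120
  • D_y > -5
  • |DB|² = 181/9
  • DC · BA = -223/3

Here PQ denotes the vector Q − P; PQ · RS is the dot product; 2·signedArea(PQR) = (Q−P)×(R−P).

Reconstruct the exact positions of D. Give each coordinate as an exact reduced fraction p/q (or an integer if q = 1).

D = (8/3, -4)

1. D_x = 8/3  [DC · BA = -223/3 ∩ 2·signedArea(DBA) = 125/3]
2. D_y = -4  [DC · BA = -223/3 ∩ 2·signedArea(DBA) = 125/3]
   → D = (8/3, -4)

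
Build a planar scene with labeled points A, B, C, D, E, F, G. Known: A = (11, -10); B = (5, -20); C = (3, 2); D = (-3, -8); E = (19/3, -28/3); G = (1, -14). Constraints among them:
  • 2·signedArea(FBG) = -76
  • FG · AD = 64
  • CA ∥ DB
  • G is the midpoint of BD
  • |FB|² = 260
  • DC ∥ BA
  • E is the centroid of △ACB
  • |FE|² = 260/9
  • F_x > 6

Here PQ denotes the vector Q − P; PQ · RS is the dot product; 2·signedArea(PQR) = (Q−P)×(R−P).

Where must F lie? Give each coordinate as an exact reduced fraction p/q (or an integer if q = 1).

1. F_x = 7  [FG · AD = 64 ∩ 2·signedArea(FBG) = -76]
2. F_y = -4  [FG · AD = 64 ∩ 2·signedArea(FBG) = -76]
   → F = (7, -4)

F = (7, -4)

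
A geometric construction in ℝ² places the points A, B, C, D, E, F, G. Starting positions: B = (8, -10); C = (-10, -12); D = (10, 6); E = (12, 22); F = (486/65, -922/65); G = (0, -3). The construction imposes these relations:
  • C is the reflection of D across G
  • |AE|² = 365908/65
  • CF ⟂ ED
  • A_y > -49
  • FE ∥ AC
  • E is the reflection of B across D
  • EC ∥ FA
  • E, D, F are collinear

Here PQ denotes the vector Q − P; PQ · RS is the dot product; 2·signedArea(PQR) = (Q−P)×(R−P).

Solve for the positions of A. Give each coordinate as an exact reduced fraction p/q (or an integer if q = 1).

1. A_x = -944/65  [FE ∥ AC ∩ EC ∥ FA]
2. A_y = -3132/65  [FE ∥ AC ∩ EC ∥ FA]
   → A = (-944/65, -3132/65)

A = (-944/65, -3132/65)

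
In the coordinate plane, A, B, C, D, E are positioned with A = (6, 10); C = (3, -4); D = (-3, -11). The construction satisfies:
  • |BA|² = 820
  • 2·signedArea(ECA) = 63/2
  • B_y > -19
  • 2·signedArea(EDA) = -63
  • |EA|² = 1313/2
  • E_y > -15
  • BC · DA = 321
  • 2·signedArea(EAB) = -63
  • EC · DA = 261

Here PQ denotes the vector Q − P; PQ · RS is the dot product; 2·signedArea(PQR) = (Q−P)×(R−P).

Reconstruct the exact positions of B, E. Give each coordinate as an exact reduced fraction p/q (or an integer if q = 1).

1. E_x = -3/2  [EC · DA = 261 ∩ 2·signedArea(ECA) = 63/2]
2. E_y = -29/2  [EC · DA = 261 ∩ 2·signedArea(ECA) = 63/2]
   → E = (-3/2, -29/2)
3. B_x = 0  [BC · DA = 321 ∩ 2·signedArea(EAB) = -63]
4. B_y = -18  [BC · DA = 321 ∩ 2·signedArea(EAB) = -63]
   → B = (0, -18)

B = (0, -18)
E = (-3/2, -29/2)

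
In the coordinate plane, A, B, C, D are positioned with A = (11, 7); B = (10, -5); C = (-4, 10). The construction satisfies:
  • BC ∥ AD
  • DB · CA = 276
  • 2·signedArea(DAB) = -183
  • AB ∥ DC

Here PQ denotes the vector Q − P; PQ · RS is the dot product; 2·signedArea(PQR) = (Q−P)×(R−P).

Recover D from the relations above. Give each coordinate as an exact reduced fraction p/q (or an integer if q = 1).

1. D_x = -3  [AB ∥ DC ∩ BC ∥ AD]
2. D_y = 22  [AB ∥ DC ∩ BC ∥ AD]
   → D = (-3, 22)

D = (-3, 22)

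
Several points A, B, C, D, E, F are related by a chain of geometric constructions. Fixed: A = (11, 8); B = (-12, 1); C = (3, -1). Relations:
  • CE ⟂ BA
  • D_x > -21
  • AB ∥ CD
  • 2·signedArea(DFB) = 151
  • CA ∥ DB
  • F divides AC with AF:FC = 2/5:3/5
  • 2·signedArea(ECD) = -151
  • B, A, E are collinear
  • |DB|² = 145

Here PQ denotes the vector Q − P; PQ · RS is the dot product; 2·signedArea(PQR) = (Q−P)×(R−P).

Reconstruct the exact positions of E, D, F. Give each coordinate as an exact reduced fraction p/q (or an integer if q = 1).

1. E_x = 677/578  [B, A, E are collinear ∩ CE ⟂ BA]
2. E_y = 2895/578  [B, A, E are collinear ∩ CE ⟂ BA]
   → E = (677/578, 2895/578)
3. D_x = -20  [CA ∥ DB ∩ AB ∥ CD]
4. D_y = -8  [CA ∥ DB ∩ AB ∥ CD]
   → D = (-20, -8)
5. F_x = 39/5  [F divides AC with AF:FC = 2/5:3/5]
6. F_y = 22/5  [F divides AC with AF:FC = 2/5:3/5]
   → F = (39/5, 22/5)

D = (-20, -8)
E = (677/578, 2895/578)
F = (39/5, 22/5)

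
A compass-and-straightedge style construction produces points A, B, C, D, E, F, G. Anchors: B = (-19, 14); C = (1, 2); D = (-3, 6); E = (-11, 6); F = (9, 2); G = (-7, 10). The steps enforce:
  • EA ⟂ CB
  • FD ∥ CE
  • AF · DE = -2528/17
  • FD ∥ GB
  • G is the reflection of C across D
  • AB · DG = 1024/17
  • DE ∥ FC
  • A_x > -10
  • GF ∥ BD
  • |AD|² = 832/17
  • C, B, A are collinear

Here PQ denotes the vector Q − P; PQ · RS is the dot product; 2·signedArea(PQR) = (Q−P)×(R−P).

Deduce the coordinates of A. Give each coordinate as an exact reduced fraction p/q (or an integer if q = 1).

1. A_x = -163/17  [C, B, A are collinear ∩ EA ⟂ CB]
2. A_y = 142/17  [C, B, A are collinear ∩ EA ⟂ CB]
   → A = (-163/17, 142/17)

A = (-163/17, 142/17)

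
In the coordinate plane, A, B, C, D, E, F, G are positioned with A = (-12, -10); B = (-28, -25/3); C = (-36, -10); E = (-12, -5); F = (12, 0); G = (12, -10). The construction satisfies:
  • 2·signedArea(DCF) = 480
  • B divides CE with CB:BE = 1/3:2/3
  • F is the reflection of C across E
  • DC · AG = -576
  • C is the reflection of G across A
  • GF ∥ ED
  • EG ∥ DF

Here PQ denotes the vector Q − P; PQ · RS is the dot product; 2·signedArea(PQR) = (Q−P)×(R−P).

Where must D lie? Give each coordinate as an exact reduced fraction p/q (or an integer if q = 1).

D = (-12, 5)

1. D_x = -12  [EG ∥ DF ∩ GF ∥ ED]
2. D_y = 5  [EG ∥ DF ∩ GF ∥ ED]
   → D = (-12, 5)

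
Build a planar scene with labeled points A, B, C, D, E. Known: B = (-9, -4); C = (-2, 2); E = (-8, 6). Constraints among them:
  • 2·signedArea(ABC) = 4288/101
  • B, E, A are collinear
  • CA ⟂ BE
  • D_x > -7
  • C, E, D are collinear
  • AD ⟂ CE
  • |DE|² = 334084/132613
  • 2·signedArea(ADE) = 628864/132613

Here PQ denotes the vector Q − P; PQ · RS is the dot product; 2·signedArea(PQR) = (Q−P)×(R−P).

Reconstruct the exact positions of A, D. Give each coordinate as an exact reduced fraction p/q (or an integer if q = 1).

1. A_x = -842/101  [B, E, A are collinear ∩ CA ⟂ BE]
2. A_y = 266/101  [B, E, A are collinear ∩ CA ⟂ BE]
   → A = (-842/101, 266/101)
3. D_x = -8770/1313  [C, E, D are collinear ∩ AD ⟂ CE]
4. D_y = 6722/1313  [C, E, D are collinear ∩ AD ⟂ CE]
   → D = (-8770/1313, 6722/1313)

A = (-842/101, 266/101)
D = (-8770/1313, 6722/1313)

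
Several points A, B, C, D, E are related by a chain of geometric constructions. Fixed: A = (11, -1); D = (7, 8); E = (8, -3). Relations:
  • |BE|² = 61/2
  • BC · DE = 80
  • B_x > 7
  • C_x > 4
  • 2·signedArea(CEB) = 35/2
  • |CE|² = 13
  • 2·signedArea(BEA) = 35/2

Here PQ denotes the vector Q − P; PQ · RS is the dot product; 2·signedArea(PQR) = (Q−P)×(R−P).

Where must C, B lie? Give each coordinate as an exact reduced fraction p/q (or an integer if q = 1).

1. B_x = 15/2  [line -2·x + 3·y + 15/2 = 0 ∩ |BE|² = 61/2]
2. B_y = 5/2  [line -2·x + 3·y + 15/2 = 0 ∩ |BE|² = 61/2]
   → B = (15/2, 5/2)
3. C_x = 5  [2·signedArea(CEB) = 35/2 ∩ BC · DE = 80]
4. C_y = -5  [2·signedArea(CEB) = 35/2 ∩ BC · DE = 80]
   → C = (5, -5)

B = (15/2, 5/2)
C = (5, -5)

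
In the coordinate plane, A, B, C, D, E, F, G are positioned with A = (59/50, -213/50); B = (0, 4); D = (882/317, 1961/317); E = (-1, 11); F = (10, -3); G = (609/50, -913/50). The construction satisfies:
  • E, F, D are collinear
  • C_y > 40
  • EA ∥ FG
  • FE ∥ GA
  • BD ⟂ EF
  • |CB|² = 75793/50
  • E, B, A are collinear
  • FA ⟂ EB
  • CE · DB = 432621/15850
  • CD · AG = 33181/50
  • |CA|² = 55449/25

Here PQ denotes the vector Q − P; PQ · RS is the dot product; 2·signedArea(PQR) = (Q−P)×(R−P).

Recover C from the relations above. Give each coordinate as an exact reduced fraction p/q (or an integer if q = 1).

1. C_x = -709/50  [CE · DB = 432621/15850 ∩ CD · AG = 33181/50]
2. C_y = 2013/50  [CE · DB = 432621/15850 ∩ CD · AG = 33181/50]
   → C = (-709/50, 2013/50)

C = (-709/50, 2013/50)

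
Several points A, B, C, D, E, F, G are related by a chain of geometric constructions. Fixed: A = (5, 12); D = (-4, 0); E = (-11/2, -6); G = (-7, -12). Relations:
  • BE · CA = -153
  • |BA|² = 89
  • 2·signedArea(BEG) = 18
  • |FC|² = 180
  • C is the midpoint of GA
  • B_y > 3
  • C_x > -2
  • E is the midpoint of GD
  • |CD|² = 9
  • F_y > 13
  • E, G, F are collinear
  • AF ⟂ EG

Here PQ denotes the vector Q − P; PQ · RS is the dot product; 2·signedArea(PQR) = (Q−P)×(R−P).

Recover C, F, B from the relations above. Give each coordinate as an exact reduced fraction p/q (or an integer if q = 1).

B = (0, 4)
C = (-1, 0)
F = (-11/17, 228/17)

1. C_x = -1  [C is the midpoint of GA]
2. C_y = 0  [C is the midpoint of GA]
   → C = (-1, 0)
3. F_x = -11/17  [E, G, F are collinear ∩ AF ⟂ EG]
4. F_y = 228/17  [E, G, F are collinear ∩ AF ⟂ EG]
   → F = (-11/17, 228/17)
5. B_x = 0  [2·signedArea(BEG) = 18 ∩ BE · CA = -153]
6. B_y = 4  [2·signedArea(BEG) = 18 ∩ BE · CA = -153]
   → B = (0, 4)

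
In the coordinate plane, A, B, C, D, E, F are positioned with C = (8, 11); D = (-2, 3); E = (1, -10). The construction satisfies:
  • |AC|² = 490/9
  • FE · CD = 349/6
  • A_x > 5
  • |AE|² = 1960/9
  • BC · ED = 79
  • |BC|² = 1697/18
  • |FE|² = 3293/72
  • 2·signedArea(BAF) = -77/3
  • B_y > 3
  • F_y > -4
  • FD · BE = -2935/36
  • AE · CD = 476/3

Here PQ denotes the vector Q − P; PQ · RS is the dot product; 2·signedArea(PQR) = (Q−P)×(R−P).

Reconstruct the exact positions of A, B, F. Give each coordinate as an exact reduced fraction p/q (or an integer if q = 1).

A = (17/3, 4)
B = (11/6, 7/2)
F = (17/12, -13/4)

1. A_x = 17/3  [line 10·x + 8·y + -266/3 = 0 ∩ |AC|² = 490/9]
2. A_y = 4  [line 10·x + 8·y + -266/3 = 0 ∩ |AC|² = 490/9]
   → A = (17/3, 4)
3. F_x = 17/12  [line 10·x + 8·y + 71/6 = 0 ∩ |FE|² = 3293/72]
4. F_y = -13/4  [line 10·x + 8·y + 71/6 = 0 ∩ |FE|² = 3293/72]
   → F = (17/12, -13/4)
5. B_x = 11/6  [2·signedArea(BAF) = -77/3 ∩ FD · BE = -2935/36]
6. B_y = 7/2  [2·signedArea(BAF) = -77/3 ∩ FD · BE = -2935/36]
   → B = (11/6, 7/2)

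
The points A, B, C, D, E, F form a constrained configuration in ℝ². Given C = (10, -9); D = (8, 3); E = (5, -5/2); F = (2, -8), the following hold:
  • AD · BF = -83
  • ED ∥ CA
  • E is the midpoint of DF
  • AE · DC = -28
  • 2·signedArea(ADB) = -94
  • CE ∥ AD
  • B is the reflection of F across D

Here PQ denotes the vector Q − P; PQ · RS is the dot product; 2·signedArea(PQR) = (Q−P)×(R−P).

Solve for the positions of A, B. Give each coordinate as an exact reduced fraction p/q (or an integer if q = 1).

1. A_x = 13  [CE ∥ AD ∩ ED ∥ CA]
2. A_y = -7/2  [CE ∥ AD ∩ ED ∥ CA]
   → A = (13, -7/2)
3. B_x = 14  [B is the reflection of F across D]
4. B_y = 14  [B is the reflection of F across D]
   → B = (14, 14)

A = (13, -7/2)
B = (14, 14)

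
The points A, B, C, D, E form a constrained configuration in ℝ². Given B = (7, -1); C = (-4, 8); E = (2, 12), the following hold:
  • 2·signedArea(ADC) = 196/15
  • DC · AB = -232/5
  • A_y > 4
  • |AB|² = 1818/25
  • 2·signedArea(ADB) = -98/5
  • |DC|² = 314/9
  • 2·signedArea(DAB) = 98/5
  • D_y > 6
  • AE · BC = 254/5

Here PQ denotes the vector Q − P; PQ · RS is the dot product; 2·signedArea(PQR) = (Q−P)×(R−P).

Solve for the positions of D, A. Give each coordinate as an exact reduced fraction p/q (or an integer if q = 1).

1. A_x = 2/5  [line 11·x + -9·y + 176/5 = 0 ∩ |AB|² = 1818/25]
2. A_y = 22/5  [line 11·x + -9·y + 176/5 = 0 ∩ |AB|² = 1818/25]
   → A = (2/5, 22/5)
3. D_x = 5/3  [DC · AB = -232/5 ∩ 2·signedArea(ADB) = -98/5]
4. D_y = 19/3  [DC · AB = -232/5 ∩ 2·signedArea(ADB) = -98/5]
   → D = (5/3, 19/3)

A = (2/5, 22/5)
D = (5/3, 19/3)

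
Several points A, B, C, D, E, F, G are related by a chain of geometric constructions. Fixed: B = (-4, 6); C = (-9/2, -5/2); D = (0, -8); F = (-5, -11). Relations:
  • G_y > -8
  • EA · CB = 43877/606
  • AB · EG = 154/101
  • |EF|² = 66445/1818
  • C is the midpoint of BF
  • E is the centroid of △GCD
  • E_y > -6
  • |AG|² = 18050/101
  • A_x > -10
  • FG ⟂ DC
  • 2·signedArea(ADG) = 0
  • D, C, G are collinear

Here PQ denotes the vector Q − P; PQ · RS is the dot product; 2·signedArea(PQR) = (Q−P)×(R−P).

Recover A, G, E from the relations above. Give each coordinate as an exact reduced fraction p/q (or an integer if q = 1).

1. G_x = -54/101  [D, C, G are collinear ∩ FG ⟂ DC]
2. G_y = -742/101  [D, C, G are collinear ∩ FG ⟂ DC]
   → G = (-54/101, -742/101)
3. E_x = -339/202  [E is the centroid of △GCD]
4. E_y = -3605/606  [E is the centroid of △GCD]
   → E = (-339/202, -3605/606)
5. A_x = -9  [2·signedArea(ADG) = 0 ∩ EA · CB = 43877/606]
6. A_y = 3  [2·signedArea(ADG) = 0 ∩ EA · CB = 43877/606]
   → A = (-9, 3)

A = (-9, 3)
E = (-339/202, -3605/606)
G = (-54/101, -742/101)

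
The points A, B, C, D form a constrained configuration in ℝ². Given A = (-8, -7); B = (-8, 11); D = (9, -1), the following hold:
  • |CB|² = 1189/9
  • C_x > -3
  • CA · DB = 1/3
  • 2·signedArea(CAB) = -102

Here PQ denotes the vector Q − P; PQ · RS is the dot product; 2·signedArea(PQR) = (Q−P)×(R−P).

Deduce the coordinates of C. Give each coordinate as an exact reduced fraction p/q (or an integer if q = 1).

C = (-7/3, 1)

1. C_x = -7/3  [CA · DB = 1/3 ∩ 2·signedArea(CAB) = -102]
2. C_y = 1  [CA · DB = 1/3 ∩ 2·signedArea(CAB) = -102]
   → C = (-7/3, 1)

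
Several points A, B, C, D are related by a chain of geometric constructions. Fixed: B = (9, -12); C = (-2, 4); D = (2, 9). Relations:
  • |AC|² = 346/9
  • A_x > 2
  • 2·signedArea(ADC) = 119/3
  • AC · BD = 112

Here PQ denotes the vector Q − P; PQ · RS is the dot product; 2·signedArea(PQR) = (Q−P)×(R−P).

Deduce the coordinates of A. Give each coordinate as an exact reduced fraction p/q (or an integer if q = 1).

1. A_x = 3  [AC · BD = 112 ∩ 2·signedArea(ADC) = 119/3]
2. A_y = 1/3  [AC · BD = 112 ∩ 2·signedArea(ADC) = 119/3]
   → A = (3, 1/3)

A = (3, 1/3)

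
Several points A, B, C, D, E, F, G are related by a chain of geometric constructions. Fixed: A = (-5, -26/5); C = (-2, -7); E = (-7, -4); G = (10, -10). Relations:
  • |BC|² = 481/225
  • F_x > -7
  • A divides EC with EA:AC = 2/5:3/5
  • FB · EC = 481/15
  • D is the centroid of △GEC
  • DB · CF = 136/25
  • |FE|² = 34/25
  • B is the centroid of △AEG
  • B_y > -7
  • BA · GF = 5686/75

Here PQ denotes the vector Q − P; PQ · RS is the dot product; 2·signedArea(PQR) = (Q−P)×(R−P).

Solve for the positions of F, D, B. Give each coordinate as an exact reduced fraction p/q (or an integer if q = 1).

B = (-2/3, -32/5)
D = (1/3, -7)
F = (-6, -23/5)

1. D_x = 1/3  [D is the centroid of △GEC]
2. D_y = -7  [D is the centroid of △GEC]
   → D = (1/3, -7)
3. B_x = -2/3  [B is the centroid of △AEG]
4. B_y = -32/5  [B is the centroid of △AEG]
   → B = (-2/3, -32/5)
5. F_x = -6  [FB · EC = 481/15 ∩ BA · GF = 5686/75]
6. F_y = -23/5  [FB · EC = 481/15 ∩ BA · GF = 5686/75]
   → F = (-6, -23/5)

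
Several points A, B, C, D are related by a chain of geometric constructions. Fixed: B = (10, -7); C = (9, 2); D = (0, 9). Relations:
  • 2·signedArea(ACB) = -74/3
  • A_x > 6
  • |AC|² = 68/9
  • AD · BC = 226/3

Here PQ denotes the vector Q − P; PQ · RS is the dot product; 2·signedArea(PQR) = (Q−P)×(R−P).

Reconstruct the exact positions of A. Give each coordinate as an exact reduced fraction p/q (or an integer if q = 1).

1. A_x = 19/3  [AD · BC = 226/3 ∩ 2·signedArea(ACB) = -74/3]
2. A_y = 4/3  [AD · BC = 226/3 ∩ 2·signedArea(ACB) = -74/3]
   → A = (19/3, 4/3)

A = (19/3, 4/3)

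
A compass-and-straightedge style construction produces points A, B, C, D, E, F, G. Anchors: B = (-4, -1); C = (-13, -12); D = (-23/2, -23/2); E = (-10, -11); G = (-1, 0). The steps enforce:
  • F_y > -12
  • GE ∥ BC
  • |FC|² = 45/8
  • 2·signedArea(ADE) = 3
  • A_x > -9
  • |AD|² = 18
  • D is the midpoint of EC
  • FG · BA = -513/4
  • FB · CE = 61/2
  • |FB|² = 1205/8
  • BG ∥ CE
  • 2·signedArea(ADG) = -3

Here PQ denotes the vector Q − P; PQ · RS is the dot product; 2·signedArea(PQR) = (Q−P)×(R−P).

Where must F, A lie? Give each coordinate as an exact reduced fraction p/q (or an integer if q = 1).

1. F_x = -43/4  [line -3·x + -1·y + -87/2 = 0 ∩ |FC|² = 45/8]
2. F_y = -45/4  [line -3·x + -1·y + -87/2 = 0 ∩ |FC|² = 45/8]
   → F = (-43/4, -45/4)
3. A_x = -17/2  [2·signedArea(ADE) = 3 ∩ 2·signedArea(ADG) = -3]
4. A_y = -17/2  [2·signedArea(ADE) = 3 ∩ 2·signedArea(ADG) = -3]
   → A = (-17/2, -17/2)

A = (-17/2, -17/2)
F = (-43/4, -45/4)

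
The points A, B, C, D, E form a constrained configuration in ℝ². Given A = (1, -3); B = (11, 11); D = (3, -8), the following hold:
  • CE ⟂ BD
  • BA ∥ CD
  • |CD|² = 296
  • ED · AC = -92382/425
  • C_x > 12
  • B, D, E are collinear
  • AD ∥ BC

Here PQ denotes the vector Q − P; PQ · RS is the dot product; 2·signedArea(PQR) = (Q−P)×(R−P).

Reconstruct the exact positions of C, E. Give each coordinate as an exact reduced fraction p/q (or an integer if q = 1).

C = (13, 6)
E = (4043/425, 3174/425)

1. C_x = 13  [BA ∥ CD ∩ AD ∥ BC]
2. C_y = 6  [BA ∥ CD ∩ AD ∥ BC]
   → C = (13, 6)
3. E_x = 4043/425  [B, D, E are collinear ∩ CE ⟂ BD]
4. E_y = 3174/425  [B, D, E are collinear ∩ CE ⟂ BD]
   → E = (4043/425, 3174/425)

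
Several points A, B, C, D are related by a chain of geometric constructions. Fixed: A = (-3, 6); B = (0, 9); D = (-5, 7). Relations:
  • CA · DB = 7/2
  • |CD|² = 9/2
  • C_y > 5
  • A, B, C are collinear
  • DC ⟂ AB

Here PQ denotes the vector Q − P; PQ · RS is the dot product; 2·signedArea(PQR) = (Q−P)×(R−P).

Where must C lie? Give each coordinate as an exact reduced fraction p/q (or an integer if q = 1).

C = (-7/2, 11/2)

1. C_x = -7/2  [A, B, C are collinear ∩ DC ⟂ AB]
2. C_y = 11/2  [A, B, C are collinear ∩ DC ⟂ AB]
   → C = (-7/2, 11/2)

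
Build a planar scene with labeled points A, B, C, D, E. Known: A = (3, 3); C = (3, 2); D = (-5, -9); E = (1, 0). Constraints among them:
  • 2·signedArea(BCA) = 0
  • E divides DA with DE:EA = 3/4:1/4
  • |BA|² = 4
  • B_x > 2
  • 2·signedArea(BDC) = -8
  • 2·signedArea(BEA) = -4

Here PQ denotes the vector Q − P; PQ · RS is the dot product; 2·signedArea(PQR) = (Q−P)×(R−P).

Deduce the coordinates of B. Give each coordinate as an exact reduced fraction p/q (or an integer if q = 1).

1. B_x = 3  [2·signedArea(BCA) = 0 ∩ 2·signedArea(BEA) = -4]
2. B_y = 1  [2·signedArea(BCA) = 0 ∩ 2·signedArea(BEA) = -4]
   → B = (3, 1)

B = (3, 1)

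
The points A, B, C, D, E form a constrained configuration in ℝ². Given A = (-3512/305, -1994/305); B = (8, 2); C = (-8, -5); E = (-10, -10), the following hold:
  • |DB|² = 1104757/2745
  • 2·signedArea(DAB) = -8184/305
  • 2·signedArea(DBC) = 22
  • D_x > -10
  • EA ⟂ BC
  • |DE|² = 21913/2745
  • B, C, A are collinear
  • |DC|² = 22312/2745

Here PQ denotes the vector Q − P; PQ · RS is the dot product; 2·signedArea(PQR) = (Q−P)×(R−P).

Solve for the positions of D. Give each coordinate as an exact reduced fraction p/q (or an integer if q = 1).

D = (-9002/915, -6569/915)

1. D_x = -9002/915  [line 7·x + -16·y + -46 = 0 ∩ |DE|² = 21913/2745]
2. D_y = -6569/915  [line 7·x + -16·y + -46 = 0 ∩ |DE|² = 21913/2745]
   → D = (-9002/915, -6569/915)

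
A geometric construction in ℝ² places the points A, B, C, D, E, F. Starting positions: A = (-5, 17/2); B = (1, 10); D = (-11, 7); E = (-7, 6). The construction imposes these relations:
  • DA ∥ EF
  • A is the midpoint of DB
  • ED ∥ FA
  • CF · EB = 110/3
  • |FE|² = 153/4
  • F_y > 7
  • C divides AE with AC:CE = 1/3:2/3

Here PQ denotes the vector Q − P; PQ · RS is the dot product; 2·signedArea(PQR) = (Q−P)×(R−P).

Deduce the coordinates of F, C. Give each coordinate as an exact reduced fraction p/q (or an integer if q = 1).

C = (-17/3, 23/3)
F = (-1, 15/2)

1. F_x = -1  [ED ∥ FA ∩ DA ∥ EF]
2. F_y = 15/2  [ED ∥ FA ∩ DA ∥ EF]
   → F = (-1, 15/2)
3. C_x = -17/3  [C divides AE with AC:CE = 1/3:2/3]
4. C_y = 23/3  [C divides AE with AC:CE = 1/3:2/3]
   → C = (-17/3, 23/3)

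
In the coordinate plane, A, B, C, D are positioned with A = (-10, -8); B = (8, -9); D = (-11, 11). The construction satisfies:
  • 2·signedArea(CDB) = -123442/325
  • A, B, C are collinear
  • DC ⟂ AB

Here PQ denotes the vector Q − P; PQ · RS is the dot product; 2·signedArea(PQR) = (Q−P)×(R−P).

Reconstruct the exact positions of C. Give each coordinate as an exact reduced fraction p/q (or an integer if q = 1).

1. C_x = -3916/325  [A, B, C are collinear ∩ DC ⟂ AB]
2. C_y = -2563/325  [A, B, C are collinear ∩ DC ⟂ AB]
   → C = (-3916/325, -2563/325)

C = (-3916/325, -2563/325)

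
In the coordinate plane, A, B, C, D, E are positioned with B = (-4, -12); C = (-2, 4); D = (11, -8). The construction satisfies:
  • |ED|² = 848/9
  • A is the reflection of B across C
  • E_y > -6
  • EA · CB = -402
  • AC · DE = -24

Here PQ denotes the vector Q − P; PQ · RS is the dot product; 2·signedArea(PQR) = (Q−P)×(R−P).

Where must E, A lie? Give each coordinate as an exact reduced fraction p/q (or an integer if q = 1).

1. A_x = 0  [A is the reflection of B across C]
2. A_y = 20  [A is the reflection of B across C]
   → A = (0, 20)
3. E_x = 5/3  [line 2·x + 16·y + 82 = 0 ∩ |ED|² = 848/9]
4. E_y = -16/3  [line 2·x + 16·y + 82 = 0 ∩ |ED|² = 848/9]
   → E = (5/3, -16/3)

A = (0, 20)
E = (5/3, -16/3)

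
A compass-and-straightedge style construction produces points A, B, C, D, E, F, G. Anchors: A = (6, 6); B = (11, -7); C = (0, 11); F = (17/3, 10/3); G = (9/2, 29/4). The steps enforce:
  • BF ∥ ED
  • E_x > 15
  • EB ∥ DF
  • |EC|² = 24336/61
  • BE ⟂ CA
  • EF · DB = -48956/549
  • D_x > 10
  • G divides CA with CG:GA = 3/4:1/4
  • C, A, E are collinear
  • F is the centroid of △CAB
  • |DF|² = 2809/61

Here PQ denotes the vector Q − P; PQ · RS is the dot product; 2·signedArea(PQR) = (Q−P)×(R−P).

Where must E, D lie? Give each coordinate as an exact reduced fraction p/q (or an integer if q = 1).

1. E_x = 936/61  [C, A, E are collinear ∩ BE ⟂ CA]
2. E_y = -109/61  [C, A, E are collinear ∩ BE ⟂ CA]
   → E = (936/61, -109/61)
3. D_x = 1832/183  [EB ∥ DF ∩ BF ∥ ED]
4. D_y = 1564/183  [EB ∥ DF ∩ BF ∥ ED]
   → D = (1832/183, 1564/183)

D = (1832/183, 1564/183)
E = (936/61, -109/61)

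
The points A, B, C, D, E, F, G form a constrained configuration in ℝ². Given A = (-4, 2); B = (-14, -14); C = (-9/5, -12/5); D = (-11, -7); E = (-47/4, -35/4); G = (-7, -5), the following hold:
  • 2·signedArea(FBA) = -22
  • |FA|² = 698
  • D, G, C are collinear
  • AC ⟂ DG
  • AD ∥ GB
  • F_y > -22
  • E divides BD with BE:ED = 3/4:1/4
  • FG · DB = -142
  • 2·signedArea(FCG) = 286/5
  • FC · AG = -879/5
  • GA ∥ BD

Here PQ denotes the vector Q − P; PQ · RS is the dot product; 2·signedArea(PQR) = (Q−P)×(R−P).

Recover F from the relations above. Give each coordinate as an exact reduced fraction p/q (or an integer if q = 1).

1. F_x = -17  [2·signedArea(FCG) = 286/5 ∩ FC · AG = -879/5]
2. F_y = -21  [2·signedArea(FCG) = 286/5 ∩ FC · AG = -879/5]
   → F = (-17, -21)

F = (-17, -21)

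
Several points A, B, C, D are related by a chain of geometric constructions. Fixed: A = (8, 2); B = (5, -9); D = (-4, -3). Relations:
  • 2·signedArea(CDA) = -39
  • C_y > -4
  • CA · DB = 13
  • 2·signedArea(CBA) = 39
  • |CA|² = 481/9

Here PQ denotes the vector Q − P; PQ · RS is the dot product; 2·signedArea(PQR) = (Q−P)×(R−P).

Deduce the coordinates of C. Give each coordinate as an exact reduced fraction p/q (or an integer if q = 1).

1. C_x = 3  [2·signedArea(CDA) = -39 ∩ CA · DB = 13]
2. C_y = -10/3  [2·signedArea(CDA) = -39 ∩ CA · DB = 13]
   → C = (3, -10/3)

C = (3, -10/3)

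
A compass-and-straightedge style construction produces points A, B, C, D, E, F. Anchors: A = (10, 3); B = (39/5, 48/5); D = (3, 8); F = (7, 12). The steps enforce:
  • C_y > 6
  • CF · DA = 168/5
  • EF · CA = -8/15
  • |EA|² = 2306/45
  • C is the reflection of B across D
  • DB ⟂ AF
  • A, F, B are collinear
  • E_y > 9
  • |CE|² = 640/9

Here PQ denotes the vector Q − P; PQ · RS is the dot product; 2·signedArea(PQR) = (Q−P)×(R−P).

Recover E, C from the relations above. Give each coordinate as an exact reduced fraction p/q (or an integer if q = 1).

C = (-9/5, 32/5)
E = (31/5, 136/15)

1. C_x = -9/5  [C is the reflection of B across D]
2. C_y = 32/5  [C is the reflection of B across D]
   → C = (-9/5, 32/5)
3. E_x = 31/5  [line -59/5·x + 17/5·y + 127/3 = 0 ∩ |EA|² = 2306/45]
4. E_y = 136/15  [line -59/5·x + 17/5·y + 127/3 = 0 ∩ |EA|² = 2306/45]
   → E = (31/5, 136/15)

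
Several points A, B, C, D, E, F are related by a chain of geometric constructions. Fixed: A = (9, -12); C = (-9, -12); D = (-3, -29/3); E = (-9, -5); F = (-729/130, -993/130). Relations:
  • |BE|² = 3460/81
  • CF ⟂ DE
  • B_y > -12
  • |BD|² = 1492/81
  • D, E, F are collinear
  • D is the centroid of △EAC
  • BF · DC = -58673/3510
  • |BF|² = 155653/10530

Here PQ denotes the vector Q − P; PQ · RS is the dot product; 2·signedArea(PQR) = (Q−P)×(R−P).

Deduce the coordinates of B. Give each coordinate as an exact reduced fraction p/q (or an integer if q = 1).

1. B_x = -7  [line 6·x + 7/3·y + 1841/27 = 0 ∩ |BD|² = 1492/81]
2. B_y = -101/9  [line 6·x + 7/3·y + 1841/27 = 0 ∩ |BD|² = 1492/81]
   → B = (-7, -101/9)

B = (-7, -101/9)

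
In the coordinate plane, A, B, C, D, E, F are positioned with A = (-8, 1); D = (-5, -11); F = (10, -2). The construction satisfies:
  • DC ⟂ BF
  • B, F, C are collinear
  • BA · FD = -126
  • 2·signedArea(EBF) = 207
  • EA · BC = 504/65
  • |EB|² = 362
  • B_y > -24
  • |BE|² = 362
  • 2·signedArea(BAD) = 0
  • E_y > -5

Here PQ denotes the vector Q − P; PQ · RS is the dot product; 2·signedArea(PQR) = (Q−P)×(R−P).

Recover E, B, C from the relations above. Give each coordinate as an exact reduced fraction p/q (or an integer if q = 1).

1. B_x = -2  [2·signedArea(BAD) = 0 ∩ BA · FD = -126]
2. B_y = -23  [2·signedArea(BAD) = 0 ∩ BA · FD = -126]
   → B = (-2, -23)
3. C_x = 158/65  [B, F, C are collinear ∩ DC ⟂ BF]
4. C_y = -991/65  [B, F, C are collinear ∩ DC ⟂ BF]
   → C = (158/65, -991/65)
5. E_x = -1  [EA · BC = 504/65 ∩ 2·signedArea(EBF) = 207]
6. E_y = -4  [EA · BC = 504/65 ∩ 2·signedArea(EBF) = 207]
   → E = (-1, -4)

B = (-2, -23)
C = (158/65, -991/65)
E = (-1, -4)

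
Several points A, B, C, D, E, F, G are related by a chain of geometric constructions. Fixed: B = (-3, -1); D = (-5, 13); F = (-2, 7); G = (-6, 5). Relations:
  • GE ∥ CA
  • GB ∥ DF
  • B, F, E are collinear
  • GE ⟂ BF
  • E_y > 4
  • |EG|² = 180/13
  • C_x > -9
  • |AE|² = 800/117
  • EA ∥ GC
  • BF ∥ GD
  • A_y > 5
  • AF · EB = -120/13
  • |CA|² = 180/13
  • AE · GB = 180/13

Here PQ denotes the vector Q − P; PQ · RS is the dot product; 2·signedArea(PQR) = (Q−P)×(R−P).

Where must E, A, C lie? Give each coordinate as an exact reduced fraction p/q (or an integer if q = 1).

1. E_x = -30/13  [B, F, E are collinear ∩ GE ⟂ BF]
2. E_y = 59/13  [B, F, E are collinear ∩ GE ⟂ BF]
   → E = (-30/13, 59/13)
3. A_x = -14/3  [AF · EB = -120/13 ∩ AE · GB = 180/13]
4. A_y = 17/3  [AF · EB = -120/13 ∩ AE · GB = 180/13]
   → A = (-14/3, 17/3)
5. C_x = -326/39  [GE ∥ CA ∩ EA ∥ GC]
6. C_y = 239/39  [GE ∥ CA ∩ EA ∥ GC]
   → C = (-326/39, 239/39)

A = (-14/3, 17/3)
C = (-326/39, 239/39)
E = (-30/13, 59/13)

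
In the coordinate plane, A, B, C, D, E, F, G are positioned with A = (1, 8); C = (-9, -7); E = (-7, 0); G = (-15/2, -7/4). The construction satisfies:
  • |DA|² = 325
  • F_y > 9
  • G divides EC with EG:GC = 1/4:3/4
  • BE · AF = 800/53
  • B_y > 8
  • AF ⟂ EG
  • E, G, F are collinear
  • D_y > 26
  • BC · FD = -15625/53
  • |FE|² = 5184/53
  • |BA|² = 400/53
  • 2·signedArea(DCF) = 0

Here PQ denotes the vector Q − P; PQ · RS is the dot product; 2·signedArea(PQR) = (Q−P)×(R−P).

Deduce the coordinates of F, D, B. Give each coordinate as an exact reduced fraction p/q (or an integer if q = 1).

1. F_x = -227/53  [E, G, F are collinear ∩ AF ⟂ EG]
2. F_y = 504/53  [E, G, F are collinear ∩ AF ⟂ EG]
   → F = (-227/53, 504/53)
3. D_x = 23/53  [line -875/53·x + 250/53·y + -6125/53 = 0 ∩ |DA|² = 325]
4. D_y = 1379/53  [line -875/53·x + 250/53·y + -6125/53 = 0 ∩ |DA|² = 325]
   → D = (23/53, 1379/53)
5. B_x = -87/53  [BE · AF = 800/53 ∩ BC · FD = -15625/53]
6. B_y = 464/53  [BE · AF = 800/53 ∩ BC · FD = -15625/53]
   → B = (-87/53, 464/53)

B = (-87/53, 464/53)
D = (23/53, 1379/53)
F = (-227/53, 504/53)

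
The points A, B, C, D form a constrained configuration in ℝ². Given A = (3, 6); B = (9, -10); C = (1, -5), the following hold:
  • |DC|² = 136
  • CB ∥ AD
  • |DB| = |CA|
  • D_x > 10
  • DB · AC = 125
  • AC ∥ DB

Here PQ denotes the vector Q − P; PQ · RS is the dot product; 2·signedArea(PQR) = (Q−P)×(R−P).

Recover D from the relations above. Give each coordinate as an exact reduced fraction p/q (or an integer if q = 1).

1. D_x = 11  [AC ∥ DB ∩ CB ∥ AD]
2. D_y = 1  [AC ∥ DB ∩ CB ∥ AD]
   → D = (11, 1)

D = (11, 1)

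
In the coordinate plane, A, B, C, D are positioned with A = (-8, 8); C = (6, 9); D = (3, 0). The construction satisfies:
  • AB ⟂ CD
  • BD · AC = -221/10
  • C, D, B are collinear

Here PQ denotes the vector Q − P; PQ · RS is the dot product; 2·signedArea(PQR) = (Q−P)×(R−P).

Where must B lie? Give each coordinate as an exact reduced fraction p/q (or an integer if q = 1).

B = (43/10, 39/10)

1. B_x = 43/10  [C, D, B are collinear ∩ AB ⟂ CD]
2. B_y = 39/10  [C, D, B are collinear ∩ AB ⟂ CD]
   → B = (43/10, 39/10)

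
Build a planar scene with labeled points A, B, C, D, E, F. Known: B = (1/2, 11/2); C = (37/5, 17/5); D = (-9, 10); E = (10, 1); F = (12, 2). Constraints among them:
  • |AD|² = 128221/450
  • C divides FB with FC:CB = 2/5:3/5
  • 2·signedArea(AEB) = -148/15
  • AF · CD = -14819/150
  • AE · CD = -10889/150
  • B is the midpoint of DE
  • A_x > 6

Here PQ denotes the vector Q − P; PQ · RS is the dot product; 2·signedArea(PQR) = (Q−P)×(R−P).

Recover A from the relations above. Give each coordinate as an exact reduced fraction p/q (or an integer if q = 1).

1. A_x = 199/30  [AE · CD = -10889/150 ∩ 2·signedArea(AEB) = -148/15]
2. A_y = 109/30  [AE · CD = -10889/150 ∩ 2·signedArea(AEB) = -148/15]
   → A = (199/30, 109/30)

A = (199/30, 109/30)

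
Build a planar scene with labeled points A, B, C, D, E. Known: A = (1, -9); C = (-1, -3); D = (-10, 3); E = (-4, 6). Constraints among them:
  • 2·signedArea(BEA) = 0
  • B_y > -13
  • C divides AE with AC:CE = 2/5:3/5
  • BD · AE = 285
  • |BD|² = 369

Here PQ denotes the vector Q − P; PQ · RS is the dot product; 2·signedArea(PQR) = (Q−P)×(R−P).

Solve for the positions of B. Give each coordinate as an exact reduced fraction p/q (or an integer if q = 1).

1. B_x = 2  [2·signedArea(BEA) = 0 ∩ BD · AE = 285]
2. B_y = -12  [2·signedArea(BEA) = 0 ∩ BD · AE = 285]
   → B = (2, -12)

B = (2, -12)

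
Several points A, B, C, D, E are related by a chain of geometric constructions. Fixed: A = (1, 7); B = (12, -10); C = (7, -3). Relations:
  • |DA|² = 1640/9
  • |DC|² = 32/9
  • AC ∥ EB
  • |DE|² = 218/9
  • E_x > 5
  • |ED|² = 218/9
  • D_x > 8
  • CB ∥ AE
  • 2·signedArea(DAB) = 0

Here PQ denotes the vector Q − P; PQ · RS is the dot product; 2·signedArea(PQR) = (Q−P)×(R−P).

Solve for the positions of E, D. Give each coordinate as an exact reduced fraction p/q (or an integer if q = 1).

1. E_x = 6  [AC ∥ EB ∩ CB ∥ AE]
2. E_y = 0  [AC ∥ EB ∩ CB ∥ AE]
   → E = (6, 0)
3. D_x = 25/3  [line 17·x + 11·y + -94 = 0 ∩ |DE|² = 218/9]
4. D_y = -13/3  [line 17·x + 11·y + -94 = 0 ∩ |DE|² = 218/9]
   → D = (25/3, -13/3)

D = (25/3, -13/3)
E = (6, 0)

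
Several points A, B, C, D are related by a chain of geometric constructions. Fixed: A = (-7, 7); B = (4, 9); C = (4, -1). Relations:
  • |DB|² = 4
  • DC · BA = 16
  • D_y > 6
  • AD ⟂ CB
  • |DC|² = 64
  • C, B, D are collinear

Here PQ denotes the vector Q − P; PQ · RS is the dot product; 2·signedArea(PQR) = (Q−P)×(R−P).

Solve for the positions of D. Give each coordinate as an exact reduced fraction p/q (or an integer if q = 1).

1. D_x = 4  [C, B, D are collinear ∩ AD ⟂ CB]
2. D_y = 7  [C, B, D are collinear ∩ AD ⟂ CB]
   → D = (4, 7)

D = (4, 7)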